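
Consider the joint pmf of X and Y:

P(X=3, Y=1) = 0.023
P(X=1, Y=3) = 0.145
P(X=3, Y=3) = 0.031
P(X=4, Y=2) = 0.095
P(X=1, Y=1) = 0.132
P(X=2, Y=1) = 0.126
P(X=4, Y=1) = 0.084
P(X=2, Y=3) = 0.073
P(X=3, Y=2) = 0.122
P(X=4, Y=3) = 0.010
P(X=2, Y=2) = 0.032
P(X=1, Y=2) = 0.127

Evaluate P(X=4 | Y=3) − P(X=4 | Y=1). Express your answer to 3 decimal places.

P(Y=3) = 0.145 + 0.073 + 0.031 + 0.010 = 0.259; P(X=4 | Y=3) = 0.010/0.259 = 0.0386.
P(Y=1) = 0.132 + 0.126 + 0.023 + 0.084 = 0.365; P(X=4 | Y=1) = 0.084/0.365 = 0.2301.
Difference = -0.192.

-0.192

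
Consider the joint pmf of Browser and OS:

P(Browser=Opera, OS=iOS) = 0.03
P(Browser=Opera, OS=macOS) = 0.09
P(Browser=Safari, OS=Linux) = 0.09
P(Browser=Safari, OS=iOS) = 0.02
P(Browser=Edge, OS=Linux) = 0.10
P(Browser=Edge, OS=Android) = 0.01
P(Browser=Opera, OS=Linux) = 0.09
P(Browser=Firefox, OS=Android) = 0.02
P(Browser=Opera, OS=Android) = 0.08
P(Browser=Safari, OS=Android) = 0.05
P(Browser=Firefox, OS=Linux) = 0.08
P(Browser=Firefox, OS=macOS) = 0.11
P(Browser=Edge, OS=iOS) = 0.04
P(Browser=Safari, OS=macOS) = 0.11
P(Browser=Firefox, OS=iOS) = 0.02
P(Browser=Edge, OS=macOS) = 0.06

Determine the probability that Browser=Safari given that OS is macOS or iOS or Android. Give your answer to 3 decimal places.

P(OS=macOS) = 0.11 + 0.11 + 0.06 + 0.09 = 0.37.
P(OS=iOS) = 0.02 + 0.02 + 0.04 + 0.03 = 0.11.
P(OS=Android) = 0.02 + 0.05 + 0.01 + 0.08 = 0.16.
P(OS ∈ {macOS, iOS, Android}) = 0.37 + 0.11 + 0.16 = 0.64; P(Browser=Safari, OS ∈ {macOS, iOS, Android}) = 0.11 + 0.02 + 0.05 = 0.18.
P(Browser=Safari | OS ∈ {macOS, iOS, Android}) = 0.18/0.64 = 0.281.

0.281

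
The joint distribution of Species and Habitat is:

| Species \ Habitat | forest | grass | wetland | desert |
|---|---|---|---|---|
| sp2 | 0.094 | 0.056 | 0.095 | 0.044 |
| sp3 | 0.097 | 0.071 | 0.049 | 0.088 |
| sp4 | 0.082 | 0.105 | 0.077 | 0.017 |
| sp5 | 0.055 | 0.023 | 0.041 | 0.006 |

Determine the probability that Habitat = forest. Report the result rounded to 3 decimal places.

0.328

P(Habitat=forest) = 0.094 + 0.097 + 0.082 + 0.055 = 0.328.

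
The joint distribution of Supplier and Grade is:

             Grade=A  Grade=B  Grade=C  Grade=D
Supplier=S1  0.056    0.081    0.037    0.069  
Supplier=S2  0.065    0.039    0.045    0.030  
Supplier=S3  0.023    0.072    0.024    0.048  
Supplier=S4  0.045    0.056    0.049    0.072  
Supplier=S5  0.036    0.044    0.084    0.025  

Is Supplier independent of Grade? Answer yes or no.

P(Supplier=S5) = 0.189 and P(Grade=C) = 0.239, so their product is 0.04517, but P(Supplier=S5, Grade=C) = 0.084. Since these differ, Supplier and Grade are not independent.

no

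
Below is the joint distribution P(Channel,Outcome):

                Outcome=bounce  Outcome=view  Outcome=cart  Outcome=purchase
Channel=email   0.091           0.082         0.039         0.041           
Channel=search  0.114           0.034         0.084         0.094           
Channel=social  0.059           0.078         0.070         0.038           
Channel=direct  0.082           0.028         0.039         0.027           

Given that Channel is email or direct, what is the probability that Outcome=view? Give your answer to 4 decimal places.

P(Channel=email) = 0.091 + 0.082 + 0.039 + 0.041 = 0.253.
P(Channel=direct) = 0.082 + 0.028 + 0.039 + 0.027 = 0.176.
P(Channel ∈ {email, direct}) = 0.253 + 0.176 = 0.429; P(Outcome=view, Channel ∈ {email, direct}) = 0.082 + 0.028 = 0.110.
P(Outcome=view | Channel ∈ {email, direct}) = 0.110/0.429 = 0.2564.

0.2564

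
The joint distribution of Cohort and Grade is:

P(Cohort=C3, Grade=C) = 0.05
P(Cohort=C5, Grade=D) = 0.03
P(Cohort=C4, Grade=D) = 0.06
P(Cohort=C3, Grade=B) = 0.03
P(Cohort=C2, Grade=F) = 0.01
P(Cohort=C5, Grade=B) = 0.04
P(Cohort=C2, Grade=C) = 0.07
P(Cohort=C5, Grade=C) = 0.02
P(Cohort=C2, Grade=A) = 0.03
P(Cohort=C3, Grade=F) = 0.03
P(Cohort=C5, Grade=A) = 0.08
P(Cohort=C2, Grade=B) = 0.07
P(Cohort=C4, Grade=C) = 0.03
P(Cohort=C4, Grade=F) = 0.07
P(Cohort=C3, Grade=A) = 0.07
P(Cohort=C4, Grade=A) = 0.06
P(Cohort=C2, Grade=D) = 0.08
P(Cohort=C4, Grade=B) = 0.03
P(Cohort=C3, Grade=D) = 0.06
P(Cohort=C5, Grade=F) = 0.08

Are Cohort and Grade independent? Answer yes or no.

P(Cohort=C2) = 0.26 and P(Grade=F) = 0.19, so their product is 0.0494, but P(Cohort=C2, Grade=F) = 0.01. Since these differ, Cohort and Grade are not independent.

no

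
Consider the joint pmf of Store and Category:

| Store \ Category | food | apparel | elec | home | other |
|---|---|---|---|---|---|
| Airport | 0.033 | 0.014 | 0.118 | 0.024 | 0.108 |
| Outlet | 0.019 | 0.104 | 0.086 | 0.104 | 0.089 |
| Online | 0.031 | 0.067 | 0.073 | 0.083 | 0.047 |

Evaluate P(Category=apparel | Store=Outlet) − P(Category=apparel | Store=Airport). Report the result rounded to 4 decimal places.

0.2116

P(Store=Outlet) = 0.019 + 0.104 + 0.086 + 0.104 + 0.089 = 0.402; P(Category=apparel | Store=Outlet) = 0.104/0.402 = 0.25871.
P(Store=Airport) = 0.033 + 0.014 + 0.118 + 0.024 + 0.108 = 0.297; P(Category=apparel | Store=Airport) = 0.014/0.297 = 0.04714.
Difference = 0.2116.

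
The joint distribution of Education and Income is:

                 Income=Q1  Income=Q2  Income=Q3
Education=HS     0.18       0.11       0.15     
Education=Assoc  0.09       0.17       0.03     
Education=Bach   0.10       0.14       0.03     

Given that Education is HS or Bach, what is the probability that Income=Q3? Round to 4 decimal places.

0.2535

P(Education=HS) = 0.18 + 0.11 + 0.15 = 0.44.
P(Education=Bach) = 0.10 + 0.14 + 0.03 = 0.27.
P(Education ∈ {HS, Bach}) = 0.44 + 0.27 = 0.71; P(Income=Q3, Education ∈ {HS, Bach}) = 0.15 + 0.03 = 0.18.
P(Income=Q3 | Education ∈ {HS, Bach}) = 0.18/0.71 = 0.2535.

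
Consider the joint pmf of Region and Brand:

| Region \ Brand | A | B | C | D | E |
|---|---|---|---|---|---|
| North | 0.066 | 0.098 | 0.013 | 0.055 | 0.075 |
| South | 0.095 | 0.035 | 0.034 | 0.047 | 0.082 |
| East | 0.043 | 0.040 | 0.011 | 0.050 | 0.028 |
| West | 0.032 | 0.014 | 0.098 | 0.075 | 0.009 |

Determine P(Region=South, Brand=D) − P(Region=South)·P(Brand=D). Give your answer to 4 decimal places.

-0.0195

P(Region=South) = 0.095 + 0.035 + 0.034 + 0.047 + 0.082 = 0.293.
P(Brand=D) = 0.055 + 0.047 + 0.050 + 0.075 = 0.227.
P(Region=South, Brand=D) − P(Region=South)P(Brand=D) = 0.047 − 0.293×0.227 = -0.0195.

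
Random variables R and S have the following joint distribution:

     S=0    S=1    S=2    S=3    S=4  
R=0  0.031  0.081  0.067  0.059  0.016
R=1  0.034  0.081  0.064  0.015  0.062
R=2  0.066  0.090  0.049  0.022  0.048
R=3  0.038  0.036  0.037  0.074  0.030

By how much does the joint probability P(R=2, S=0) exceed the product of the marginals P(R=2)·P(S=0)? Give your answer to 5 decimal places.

0.01953

P(R=2) = 0.066 + 0.090 + 0.049 + 0.022 + 0.048 = 0.275.
P(S=0) = 0.031 + 0.034 + 0.066 + 0.038 = 0.169.
P(R=2, S=0) − P(R=2)P(S=0) = 0.066 − 0.275×0.169 = 0.01953.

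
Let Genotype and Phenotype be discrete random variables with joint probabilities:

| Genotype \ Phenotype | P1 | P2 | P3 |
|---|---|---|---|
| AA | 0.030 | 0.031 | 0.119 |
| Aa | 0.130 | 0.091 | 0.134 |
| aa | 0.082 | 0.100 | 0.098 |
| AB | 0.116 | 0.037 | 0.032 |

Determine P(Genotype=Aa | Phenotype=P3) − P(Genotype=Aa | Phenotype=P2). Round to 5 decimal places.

P(Phenotype=P3) = 0.119 + 0.134 + 0.098 + 0.032 = 0.383; P(Genotype=Aa | Phenotype=P3) = 0.134/0.383 = 0.349869.
P(Phenotype=P2) = 0.031 + 0.091 + 0.100 + 0.037 = 0.259; P(Genotype=Aa | Phenotype=P2) = 0.091/0.259 = 0.351351.
Difference = -0.00148.

-0.00148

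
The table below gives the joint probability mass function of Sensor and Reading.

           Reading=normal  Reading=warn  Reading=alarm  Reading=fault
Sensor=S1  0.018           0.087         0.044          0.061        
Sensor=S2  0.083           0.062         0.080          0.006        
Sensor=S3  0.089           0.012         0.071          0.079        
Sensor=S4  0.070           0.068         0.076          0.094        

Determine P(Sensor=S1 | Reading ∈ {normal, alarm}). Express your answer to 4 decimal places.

P(Reading=normal) = 0.018 + 0.083 + 0.089 + 0.070 = 0.260.
P(Reading=alarm) = 0.044 + 0.080 + 0.071 + 0.076 = 0.271.
P(Reading ∈ {normal, alarm}) = 0.260 + 0.271 = 0.531; P(Sensor=S1, Reading ∈ {normal, alarm}) = 0.018 + 0.044 = 0.062.
P(Sensor=S1 | Reading ∈ {normal, alarm}) = 0.062/0.531 = 0.1168.

0.1168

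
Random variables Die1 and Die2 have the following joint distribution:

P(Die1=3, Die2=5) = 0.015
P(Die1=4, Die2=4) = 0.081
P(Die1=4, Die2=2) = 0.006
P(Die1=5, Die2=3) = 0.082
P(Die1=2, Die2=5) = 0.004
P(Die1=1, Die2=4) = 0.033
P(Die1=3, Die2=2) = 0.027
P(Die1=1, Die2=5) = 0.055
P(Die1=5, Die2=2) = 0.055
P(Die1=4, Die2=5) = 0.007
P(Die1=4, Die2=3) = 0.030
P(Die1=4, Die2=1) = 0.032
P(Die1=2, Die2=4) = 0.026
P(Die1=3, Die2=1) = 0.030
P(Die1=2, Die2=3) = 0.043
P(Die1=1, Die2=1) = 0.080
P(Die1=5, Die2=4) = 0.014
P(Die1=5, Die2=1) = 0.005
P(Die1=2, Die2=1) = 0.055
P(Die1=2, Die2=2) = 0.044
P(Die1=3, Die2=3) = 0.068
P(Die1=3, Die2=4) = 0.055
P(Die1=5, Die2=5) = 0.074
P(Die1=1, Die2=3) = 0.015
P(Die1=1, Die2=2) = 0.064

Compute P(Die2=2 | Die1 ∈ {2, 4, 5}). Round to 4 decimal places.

0.1882

P(Die1=2) = 0.055 + 0.044 + 0.043 + 0.026 + 0.004 = 0.172.
P(Die1=4) = 0.032 + 0.006 + 0.030 + 0.081 + 0.007 = 0.156.
P(Die1=5) = 0.005 + 0.055 + 0.082 + 0.014 + 0.074 = 0.230.
P(Die1 ∈ {2, 4, 5}) = 0.172 + 0.156 + 0.230 = 0.558; P(Die2=2, Die1 ∈ {2, 4, 5}) = 0.044 + 0.006 + 0.055 = 0.105.
P(Die2=2 | Die1 ∈ {2, 4, 5}) = 0.105/0.558 = 0.1882.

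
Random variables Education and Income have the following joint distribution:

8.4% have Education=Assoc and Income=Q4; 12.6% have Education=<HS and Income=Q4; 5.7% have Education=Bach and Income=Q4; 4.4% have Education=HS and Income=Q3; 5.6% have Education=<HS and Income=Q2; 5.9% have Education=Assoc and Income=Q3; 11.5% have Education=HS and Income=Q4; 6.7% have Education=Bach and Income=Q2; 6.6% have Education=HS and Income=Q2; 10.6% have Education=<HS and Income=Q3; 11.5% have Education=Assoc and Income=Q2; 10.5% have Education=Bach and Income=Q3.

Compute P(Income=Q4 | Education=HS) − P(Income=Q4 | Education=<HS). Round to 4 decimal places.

0.0736

P(Education=HS) = 0.066 + 0.044 + 0.115 = 0.225; P(Income=Q4 | Education=HS) = 0.115/0.225 = 0.51111.
P(Education=<HS) = 0.056 + 0.106 + 0.126 = 0.288; P(Income=Q4 | Education=<HS) = 0.126/0.288 = 0.43750.
Difference = 0.0736.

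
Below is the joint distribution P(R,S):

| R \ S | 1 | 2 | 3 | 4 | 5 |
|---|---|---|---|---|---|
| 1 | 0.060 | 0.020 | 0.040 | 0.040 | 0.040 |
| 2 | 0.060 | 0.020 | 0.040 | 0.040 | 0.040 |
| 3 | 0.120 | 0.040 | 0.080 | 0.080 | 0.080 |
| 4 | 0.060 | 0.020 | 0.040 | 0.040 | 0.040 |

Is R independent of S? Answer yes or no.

yes

Every cell satisfies P(R,S) = P(R)·P(S). For instance P(R=2) = 0.200, P(S=2) = 0.100, and 0.200×0.100 = 0.020 matches the joint entry. So R and S are independent.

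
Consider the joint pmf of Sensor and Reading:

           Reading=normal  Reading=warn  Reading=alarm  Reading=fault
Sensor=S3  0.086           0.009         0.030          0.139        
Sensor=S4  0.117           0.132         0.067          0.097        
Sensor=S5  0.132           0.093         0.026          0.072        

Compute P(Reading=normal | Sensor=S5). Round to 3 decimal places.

P(Sensor=S5) = 0.132 + 0.093 + 0.026 + 0.072 = 0.323.
P(Reading=normal | Sensor=S5) = 0.132/0.323 = 0.409.

0.409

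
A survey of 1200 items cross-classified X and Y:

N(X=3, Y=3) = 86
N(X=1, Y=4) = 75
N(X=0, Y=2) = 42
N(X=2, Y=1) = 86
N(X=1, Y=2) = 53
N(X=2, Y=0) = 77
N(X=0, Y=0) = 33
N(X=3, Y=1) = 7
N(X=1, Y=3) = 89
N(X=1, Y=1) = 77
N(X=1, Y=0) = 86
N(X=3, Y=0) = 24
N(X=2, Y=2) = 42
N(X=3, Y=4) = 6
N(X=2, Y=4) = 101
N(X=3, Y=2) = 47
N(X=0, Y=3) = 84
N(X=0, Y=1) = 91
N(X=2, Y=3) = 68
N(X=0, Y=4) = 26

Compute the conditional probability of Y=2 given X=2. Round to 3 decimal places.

Total with X=2: 77 + 86 + 42 + 68 + 101 = 374.
P(Y=2 | X=2) = 42/374 = 0.112.

0.112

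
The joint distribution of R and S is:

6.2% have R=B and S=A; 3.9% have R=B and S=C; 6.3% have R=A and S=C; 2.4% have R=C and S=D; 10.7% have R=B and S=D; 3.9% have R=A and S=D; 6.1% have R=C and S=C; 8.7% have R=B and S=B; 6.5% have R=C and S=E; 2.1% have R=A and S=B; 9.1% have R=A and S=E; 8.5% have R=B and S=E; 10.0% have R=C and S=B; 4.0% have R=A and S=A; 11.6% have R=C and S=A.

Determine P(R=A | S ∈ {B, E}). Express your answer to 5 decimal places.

P(S=B) = 0.021 + 0.087 + 0.100 = 0.208.
P(S=E) = 0.091 + 0.085 + 0.065 = 0.241.
P(S ∈ {B, E}) = 0.208 + 0.241 = 0.449; P(R=A, S ∈ {B, E}) = 0.021 + 0.091 = 0.112.
P(R=A | S ∈ {B, E}) = 0.112/0.449 = 0.24944.

0.24944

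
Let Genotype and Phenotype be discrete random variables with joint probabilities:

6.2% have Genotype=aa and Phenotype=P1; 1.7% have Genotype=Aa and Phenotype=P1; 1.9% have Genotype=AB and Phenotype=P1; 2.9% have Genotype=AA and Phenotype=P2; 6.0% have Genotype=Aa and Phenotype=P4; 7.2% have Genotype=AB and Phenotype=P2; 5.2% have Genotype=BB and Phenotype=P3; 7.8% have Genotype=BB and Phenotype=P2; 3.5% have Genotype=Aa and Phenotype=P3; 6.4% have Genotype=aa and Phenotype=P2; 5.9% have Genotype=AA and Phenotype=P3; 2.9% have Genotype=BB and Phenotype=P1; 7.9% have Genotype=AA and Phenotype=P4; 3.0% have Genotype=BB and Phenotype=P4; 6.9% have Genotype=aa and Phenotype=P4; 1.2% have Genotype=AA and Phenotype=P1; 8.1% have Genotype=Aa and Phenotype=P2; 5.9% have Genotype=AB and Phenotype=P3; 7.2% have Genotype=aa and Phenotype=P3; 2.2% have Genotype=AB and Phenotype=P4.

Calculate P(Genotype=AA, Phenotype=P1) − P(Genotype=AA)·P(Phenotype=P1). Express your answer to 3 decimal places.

-0.013

P(Genotype=AA) = 0.012 + 0.029 + 0.059 + 0.079 = 0.179.
P(Phenotype=P1) = 0.012 + 0.017 + 0.062 + 0.019 + 0.029 = 0.139.
P(Genotype=AA, Phenotype=P1) − P(Genotype=AA)P(Phenotype=P1) = 0.012 − 0.179×0.139 = -0.013.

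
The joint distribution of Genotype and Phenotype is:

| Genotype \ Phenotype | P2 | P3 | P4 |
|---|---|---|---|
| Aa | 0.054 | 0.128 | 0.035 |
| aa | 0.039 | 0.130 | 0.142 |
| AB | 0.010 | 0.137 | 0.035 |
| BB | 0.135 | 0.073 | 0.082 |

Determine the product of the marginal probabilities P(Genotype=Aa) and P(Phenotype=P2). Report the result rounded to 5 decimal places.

0.05165

P(Genotype=Aa) = 0.054 + 0.128 + 0.035 = 0.217.
P(Phenotype=P2) = 0.054 + 0.039 + 0.010 + 0.135 = 0.238.
Product: 0.217 × 0.238 = 0.05165.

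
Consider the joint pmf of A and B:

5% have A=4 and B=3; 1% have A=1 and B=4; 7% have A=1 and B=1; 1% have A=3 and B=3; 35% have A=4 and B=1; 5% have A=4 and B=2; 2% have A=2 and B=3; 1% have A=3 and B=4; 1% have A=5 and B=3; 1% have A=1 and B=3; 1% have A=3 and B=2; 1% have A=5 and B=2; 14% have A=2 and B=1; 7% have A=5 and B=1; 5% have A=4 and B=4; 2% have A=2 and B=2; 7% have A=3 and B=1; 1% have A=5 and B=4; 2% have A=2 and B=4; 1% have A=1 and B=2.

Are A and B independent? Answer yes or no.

Every cell satisfies P(A,B) = P(A)·P(B). For instance P(A=5) = 0.10, P(B=4) = 0.10, and 0.10×0.10 = 0.01 matches the joint entry. So A and B are independent.

yes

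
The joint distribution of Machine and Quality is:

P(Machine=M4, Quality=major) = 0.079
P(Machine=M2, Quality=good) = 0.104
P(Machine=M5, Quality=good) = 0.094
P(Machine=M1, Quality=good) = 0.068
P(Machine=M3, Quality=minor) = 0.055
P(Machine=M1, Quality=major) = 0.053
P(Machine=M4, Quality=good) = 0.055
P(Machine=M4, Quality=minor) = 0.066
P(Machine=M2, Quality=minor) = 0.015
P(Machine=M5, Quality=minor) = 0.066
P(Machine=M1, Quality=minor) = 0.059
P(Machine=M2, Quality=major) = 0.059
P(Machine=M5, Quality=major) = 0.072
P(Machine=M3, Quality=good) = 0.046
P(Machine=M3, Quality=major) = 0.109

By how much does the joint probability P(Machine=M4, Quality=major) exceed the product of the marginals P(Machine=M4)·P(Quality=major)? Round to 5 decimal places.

P(Machine=M4) = 0.055 + 0.066 + 0.079 = 0.200.
P(Quality=major) = 0.053 + 0.059 + 0.109 + 0.079 + 0.072 = 0.372.
P(Machine=M4, Quality=major) − P(Machine=M4)P(Quality=major) = 0.079 − 0.200×0.372 = 0.00460.

0.00460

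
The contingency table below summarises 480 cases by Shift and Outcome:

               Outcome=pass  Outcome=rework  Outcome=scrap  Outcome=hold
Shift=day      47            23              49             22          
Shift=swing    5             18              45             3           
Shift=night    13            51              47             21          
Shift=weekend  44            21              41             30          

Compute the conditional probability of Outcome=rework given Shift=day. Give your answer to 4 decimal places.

0.1631

Total with Shift=day: 47 + 23 + 49 + 22 = 141.
P(Outcome=rework | Shift=day) = 23/141 = 0.1631.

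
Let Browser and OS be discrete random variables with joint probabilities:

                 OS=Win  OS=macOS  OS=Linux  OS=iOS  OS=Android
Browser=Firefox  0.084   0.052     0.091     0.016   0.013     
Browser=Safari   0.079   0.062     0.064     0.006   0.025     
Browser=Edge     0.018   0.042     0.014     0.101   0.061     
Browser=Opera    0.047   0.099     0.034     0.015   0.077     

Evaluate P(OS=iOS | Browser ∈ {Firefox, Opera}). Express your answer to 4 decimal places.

P(Browser=Firefox) = 0.084 + 0.052 + 0.091 + 0.016 + 0.013 = 0.256.
P(Browser=Opera) = 0.047 + 0.099 + 0.034 + 0.015 + 0.077 = 0.272.
P(Browser ∈ {Firefox, Opera}) = 0.256 + 0.272 = 0.528; P(OS=iOS, Browser ∈ {Firefox, Opera}) = 0.016 + 0.015 = 0.031.
P(OS=iOS | Browser ∈ {Firefox, Opera}) = 0.031/0.528 = 0.0587.

0.0587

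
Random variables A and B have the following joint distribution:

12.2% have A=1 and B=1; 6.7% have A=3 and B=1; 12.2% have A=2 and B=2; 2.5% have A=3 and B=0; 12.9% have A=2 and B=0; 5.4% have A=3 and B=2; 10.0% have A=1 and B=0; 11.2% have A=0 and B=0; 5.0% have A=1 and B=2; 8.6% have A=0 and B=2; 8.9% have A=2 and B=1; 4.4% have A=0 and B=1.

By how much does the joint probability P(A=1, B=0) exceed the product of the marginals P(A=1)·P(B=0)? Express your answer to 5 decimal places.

P(A=1) = 0.100 + 0.122 + 0.050 = 0.272.
P(B=0) = 0.112 + 0.100 + 0.129 + 0.025 = 0.366.
P(A=1, B=0) − P(A=1)P(B=0) = 0.100 − 0.272×0.366 = 0.00045.

0.00045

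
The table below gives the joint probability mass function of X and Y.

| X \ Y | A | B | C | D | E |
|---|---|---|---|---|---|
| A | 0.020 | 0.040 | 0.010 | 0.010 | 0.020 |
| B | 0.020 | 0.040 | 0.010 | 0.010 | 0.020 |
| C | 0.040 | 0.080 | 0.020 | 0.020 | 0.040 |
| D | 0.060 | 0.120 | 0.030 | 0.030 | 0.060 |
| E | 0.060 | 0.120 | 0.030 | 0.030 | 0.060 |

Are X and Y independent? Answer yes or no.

Every cell satisfies P(X,Y) = P(X)·P(Y). For instance P(X=B) = 0.100, P(Y=B) = 0.400, and 0.100×0.400 = 0.040 matches the joint entry. So X and Y are independent.

yes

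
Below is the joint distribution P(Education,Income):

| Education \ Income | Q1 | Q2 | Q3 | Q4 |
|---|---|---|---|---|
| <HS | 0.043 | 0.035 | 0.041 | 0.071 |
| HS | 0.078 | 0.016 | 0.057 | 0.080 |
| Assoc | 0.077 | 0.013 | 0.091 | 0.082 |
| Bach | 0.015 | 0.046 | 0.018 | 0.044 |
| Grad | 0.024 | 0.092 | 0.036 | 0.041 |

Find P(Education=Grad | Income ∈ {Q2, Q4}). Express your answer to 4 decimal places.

P(Income=Q2) = 0.035 + 0.016 + 0.013 + 0.046 + 0.092 = 0.202.
P(Income=Q4) = 0.071 + 0.080 + 0.082 + 0.044 + 0.041 = 0.318.
P(Income ∈ {Q2, Q4}) = 0.202 + 0.318 = 0.520; P(Education=Grad, Income ∈ {Q2, Q4}) = 0.092 + 0.041 = 0.133.
P(Education=Grad | Income ∈ {Q2, Q4}) = 0.133/0.520 = 0.2558.

0.2558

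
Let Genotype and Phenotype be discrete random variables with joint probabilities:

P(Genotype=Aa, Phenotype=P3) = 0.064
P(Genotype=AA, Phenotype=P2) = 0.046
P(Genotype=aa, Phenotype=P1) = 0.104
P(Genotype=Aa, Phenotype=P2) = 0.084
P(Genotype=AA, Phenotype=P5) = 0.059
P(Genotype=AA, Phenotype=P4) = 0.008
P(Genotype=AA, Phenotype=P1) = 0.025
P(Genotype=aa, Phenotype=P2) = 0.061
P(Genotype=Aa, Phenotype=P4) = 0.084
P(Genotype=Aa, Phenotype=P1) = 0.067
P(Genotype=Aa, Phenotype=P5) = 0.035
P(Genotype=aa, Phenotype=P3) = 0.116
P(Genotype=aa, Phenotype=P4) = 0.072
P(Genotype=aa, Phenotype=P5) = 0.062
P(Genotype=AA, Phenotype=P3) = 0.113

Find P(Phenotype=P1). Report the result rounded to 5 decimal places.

P(Phenotype=P1) = 0.025 + 0.067 + 0.104 = 0.196.

0.19600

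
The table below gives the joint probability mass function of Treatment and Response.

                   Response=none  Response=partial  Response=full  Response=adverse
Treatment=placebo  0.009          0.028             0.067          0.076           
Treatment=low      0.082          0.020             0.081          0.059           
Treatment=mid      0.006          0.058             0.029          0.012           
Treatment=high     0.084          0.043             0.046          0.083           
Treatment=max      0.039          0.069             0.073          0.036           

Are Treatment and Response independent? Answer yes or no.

P(Treatment=mid) = 0.105 and P(Response=partial) = 0.218, so their product is 0.02289, but P(Treatment=mid, Response=partial) = 0.058. Since these differ, Treatment and Response are not independent.

no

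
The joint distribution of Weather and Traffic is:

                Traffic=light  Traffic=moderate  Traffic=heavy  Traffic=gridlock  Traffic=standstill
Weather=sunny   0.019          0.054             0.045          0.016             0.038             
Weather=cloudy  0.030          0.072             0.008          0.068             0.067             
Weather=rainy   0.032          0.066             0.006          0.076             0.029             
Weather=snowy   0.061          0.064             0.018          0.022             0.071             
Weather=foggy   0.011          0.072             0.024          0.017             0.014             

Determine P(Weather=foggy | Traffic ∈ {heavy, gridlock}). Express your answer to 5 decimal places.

0.13667

P(Traffic=heavy) = 0.045 + 0.008 + 0.006 + 0.018 + 0.024 = 0.101.
P(Traffic=gridlock) = 0.016 + 0.068 + 0.076 + 0.022 + 0.017 = 0.199.
P(Traffic ∈ {heavy, gridlock}) = 0.101 + 0.199 = 0.300; P(Weather=foggy, Traffic ∈ {heavy, gridlock}) = 0.024 + 0.017 = 0.041.
P(Weather=foggy | Traffic ∈ {heavy, gridlock}) = 0.041/0.300 = 0.13667.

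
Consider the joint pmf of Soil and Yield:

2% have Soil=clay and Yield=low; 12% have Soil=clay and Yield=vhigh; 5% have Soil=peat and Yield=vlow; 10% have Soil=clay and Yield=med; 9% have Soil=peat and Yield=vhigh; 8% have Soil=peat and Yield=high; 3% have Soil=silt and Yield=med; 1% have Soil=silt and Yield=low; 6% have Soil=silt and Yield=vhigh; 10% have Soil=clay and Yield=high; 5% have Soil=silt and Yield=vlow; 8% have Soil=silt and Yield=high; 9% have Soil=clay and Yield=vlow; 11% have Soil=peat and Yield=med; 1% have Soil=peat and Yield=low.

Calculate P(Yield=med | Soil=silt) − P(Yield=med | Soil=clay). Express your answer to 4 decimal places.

P(Soil=silt) = 0.05 + 0.01 + 0.03 + 0.08 + 0.06 = 0.23; P(Yield=med | Soil=silt) = 0.03/0.23 = 0.13043.
P(Soil=clay) = 0.09 + 0.02 + 0.10 + 0.10 + 0.12 = 0.43; P(Yield=med | Soil=clay) = 0.10/0.43 = 0.23256.
Difference = -0.1021.

-0.1021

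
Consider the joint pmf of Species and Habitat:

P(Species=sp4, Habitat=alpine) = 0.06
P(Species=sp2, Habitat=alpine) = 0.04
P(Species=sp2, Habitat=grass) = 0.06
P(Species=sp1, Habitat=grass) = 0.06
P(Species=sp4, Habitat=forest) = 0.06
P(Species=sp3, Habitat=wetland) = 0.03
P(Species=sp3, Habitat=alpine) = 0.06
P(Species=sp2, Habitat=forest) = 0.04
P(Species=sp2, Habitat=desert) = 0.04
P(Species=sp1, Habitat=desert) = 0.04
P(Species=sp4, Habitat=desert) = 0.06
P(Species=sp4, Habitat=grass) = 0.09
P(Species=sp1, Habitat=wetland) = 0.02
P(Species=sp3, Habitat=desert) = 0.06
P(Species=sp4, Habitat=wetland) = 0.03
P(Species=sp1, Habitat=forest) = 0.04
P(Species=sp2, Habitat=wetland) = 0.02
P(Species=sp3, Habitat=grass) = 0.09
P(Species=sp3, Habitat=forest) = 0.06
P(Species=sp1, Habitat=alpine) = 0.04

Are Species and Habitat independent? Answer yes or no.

Every cell satisfies P(Species,Habitat) = P(Species)·P(Habitat). For instance P(Species=sp4) = 0.30, P(Habitat=forest) = 0.20, and 0.30×0.20 = 0.06 matches the joint entry. So Species and Habitat are independent.

yes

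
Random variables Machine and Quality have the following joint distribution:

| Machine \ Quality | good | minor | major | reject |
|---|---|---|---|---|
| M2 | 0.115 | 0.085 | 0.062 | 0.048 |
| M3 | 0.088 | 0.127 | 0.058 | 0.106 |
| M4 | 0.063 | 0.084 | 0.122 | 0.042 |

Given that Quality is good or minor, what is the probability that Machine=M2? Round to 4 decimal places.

P(Quality=good) = 0.115 + 0.088 + 0.063 = 0.266.
P(Quality=minor) = 0.085 + 0.127 + 0.084 = 0.296.
P(Quality ∈ {good, minor}) = 0.266 + 0.296 = 0.562; P(Machine=M2, Quality ∈ {good, minor}) = 0.115 + 0.085 = 0.200.
P(Machine=M2 | Quality ∈ {good, minor}) = 0.200/0.562 = 0.3559.

0.3559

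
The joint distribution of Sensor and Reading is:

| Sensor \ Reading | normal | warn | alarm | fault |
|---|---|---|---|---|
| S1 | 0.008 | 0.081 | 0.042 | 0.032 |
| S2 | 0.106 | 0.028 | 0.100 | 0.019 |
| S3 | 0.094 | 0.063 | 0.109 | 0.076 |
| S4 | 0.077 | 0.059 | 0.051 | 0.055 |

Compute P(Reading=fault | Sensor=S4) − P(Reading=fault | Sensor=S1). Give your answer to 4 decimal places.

0.0310

P(Sensor=S4) = 0.077 + 0.059 + 0.051 + 0.055 = 0.242; P(Reading=fault | Sensor=S4) = 0.055/0.242 = 0.22727.
P(Sensor=S1) = 0.008 + 0.081 + 0.042 + 0.032 = 0.163; P(Reading=fault | Sensor=S1) = 0.032/0.163 = 0.19632.
Difference = 0.0310.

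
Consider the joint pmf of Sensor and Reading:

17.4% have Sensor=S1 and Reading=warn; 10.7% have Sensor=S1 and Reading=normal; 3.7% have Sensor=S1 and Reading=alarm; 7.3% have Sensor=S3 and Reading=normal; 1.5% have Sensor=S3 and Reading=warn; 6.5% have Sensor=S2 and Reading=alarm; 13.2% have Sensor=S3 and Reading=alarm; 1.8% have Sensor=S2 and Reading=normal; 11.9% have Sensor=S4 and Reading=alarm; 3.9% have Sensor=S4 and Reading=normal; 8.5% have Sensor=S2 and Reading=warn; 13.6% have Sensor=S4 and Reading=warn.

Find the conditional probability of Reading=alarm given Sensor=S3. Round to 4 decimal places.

P(Sensor=S3) = 0.073 + 0.015 + 0.132 = 0.220.
P(Reading=alarm | Sensor=S3) = 0.132/0.220 = 0.6000.

0.6000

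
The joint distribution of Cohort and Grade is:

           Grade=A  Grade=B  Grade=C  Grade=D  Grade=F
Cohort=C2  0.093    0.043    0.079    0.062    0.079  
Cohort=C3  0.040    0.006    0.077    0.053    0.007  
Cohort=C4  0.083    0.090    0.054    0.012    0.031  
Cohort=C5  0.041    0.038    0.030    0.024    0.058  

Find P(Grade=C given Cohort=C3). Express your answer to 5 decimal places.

0.42077

P(Cohort=C3) = 0.040 + 0.006 + 0.077 + 0.053 + 0.007 = 0.183.
P(Grade=C | Cohort=C3) = 0.077/0.183 = 0.42077.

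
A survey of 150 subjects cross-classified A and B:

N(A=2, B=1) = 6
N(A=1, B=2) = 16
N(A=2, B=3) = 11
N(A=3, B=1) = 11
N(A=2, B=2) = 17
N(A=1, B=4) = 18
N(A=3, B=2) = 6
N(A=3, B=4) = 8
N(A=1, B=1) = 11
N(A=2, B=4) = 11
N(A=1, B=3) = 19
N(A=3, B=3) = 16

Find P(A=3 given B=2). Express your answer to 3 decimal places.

Total with B=2: 16 + 17 + 6 = 39.
P(A=3 | B=2) = 6/39 = 0.154.

0.154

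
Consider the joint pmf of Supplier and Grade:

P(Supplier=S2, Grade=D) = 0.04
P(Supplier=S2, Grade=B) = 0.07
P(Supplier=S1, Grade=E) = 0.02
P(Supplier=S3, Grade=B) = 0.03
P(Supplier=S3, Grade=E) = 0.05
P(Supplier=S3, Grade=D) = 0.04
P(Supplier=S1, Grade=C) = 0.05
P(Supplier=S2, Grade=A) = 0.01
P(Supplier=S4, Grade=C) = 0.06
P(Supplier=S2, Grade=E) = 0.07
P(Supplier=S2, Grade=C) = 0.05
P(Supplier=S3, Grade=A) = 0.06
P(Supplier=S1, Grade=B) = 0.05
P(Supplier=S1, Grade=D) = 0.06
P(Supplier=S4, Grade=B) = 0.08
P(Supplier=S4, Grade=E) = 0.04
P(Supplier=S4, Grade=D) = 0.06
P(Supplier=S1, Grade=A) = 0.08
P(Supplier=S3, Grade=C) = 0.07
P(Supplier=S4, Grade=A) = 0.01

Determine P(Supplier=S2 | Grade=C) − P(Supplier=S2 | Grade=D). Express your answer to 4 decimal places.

P(Grade=C) = 0.05 + 0.05 + 0.07 + 0.06 = 0.23; P(Supplier=S2 | Grade=C) = 0.05/0.23 = 0.21739.
P(Grade=D) = 0.06 + 0.04 + 0.04 + 0.06 = 0.20; P(Supplier=S2 | Grade=D) = 0.04/0.20 = 0.20000.
Difference = 0.0174.

0.0174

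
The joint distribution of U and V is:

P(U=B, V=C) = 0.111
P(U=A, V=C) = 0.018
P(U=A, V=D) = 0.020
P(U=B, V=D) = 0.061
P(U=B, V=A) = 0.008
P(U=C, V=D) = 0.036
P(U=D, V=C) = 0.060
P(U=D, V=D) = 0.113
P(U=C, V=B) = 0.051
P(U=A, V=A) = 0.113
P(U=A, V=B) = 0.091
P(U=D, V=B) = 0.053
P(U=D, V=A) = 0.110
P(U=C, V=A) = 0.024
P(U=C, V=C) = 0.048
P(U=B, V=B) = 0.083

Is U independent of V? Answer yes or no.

P(U=B) = 0.263 and P(V=A) = 0.255, so their product is 0.06707, but P(U=B, V=A) = 0.008. Since these differ, U and V are not independent.

no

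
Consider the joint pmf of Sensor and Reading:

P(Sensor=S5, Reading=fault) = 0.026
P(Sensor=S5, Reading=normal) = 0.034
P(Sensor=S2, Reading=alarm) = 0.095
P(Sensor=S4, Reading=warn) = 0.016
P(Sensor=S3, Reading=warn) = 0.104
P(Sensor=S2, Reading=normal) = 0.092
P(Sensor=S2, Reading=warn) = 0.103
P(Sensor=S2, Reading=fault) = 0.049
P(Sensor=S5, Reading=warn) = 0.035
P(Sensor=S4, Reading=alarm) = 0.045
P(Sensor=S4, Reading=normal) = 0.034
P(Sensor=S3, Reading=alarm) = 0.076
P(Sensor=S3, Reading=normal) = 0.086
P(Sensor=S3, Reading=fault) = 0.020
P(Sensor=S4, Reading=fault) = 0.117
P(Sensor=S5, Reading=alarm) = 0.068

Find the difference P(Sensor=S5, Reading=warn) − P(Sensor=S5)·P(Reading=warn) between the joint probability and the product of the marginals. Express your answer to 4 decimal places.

P(Sensor=S5) = 0.034 + 0.035 + 0.068 + 0.026 = 0.163.
P(Reading=warn) = 0.103 + 0.104 + 0.016 + 0.035 = 0.258.
P(Sensor=S5, Reading=warn) − P(Sensor=S5)P(Reading=warn) = 0.035 − 0.163×0.258 = -0.0071.

-0.0071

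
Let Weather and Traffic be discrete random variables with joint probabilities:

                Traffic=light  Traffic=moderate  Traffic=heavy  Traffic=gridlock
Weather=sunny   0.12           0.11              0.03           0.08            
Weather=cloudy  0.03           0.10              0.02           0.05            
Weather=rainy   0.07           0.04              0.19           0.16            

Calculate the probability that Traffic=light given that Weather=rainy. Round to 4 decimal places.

0.1522

P(Weather=rainy) = 0.07 + 0.04 + 0.19 + 0.16 = 0.46.
P(Traffic=light | Weather=rainy) = 0.07/0.46 = 0.1522.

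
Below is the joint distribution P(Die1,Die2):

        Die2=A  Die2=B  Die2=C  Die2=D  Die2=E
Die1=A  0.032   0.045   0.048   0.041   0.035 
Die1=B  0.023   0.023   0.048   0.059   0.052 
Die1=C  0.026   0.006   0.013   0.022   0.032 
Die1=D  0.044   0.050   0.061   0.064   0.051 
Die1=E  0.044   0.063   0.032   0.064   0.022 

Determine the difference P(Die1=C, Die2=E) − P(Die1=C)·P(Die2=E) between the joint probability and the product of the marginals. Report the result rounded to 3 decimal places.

P(Die1=C) = 0.026 + 0.006 + 0.013 + 0.022 + 0.032 = 0.099.
P(Die2=E) = 0.035 + 0.052 + 0.032 + 0.051 + 0.022 = 0.192.
P(Die1=C, Die2=E) − P(Die1=C)P(Die2=E) = 0.032 − 0.099×0.192 = 0.013.

0.013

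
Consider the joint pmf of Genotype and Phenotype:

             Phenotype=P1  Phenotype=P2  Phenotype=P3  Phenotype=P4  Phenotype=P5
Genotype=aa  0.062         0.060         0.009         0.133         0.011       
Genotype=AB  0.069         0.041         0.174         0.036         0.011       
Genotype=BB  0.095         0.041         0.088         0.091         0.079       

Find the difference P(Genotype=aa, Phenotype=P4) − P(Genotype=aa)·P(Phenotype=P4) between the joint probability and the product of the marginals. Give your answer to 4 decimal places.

P(Genotype=aa) = 0.062 + 0.060 + 0.009 + 0.133 + 0.011 = 0.275.
P(Phenotype=P4) = 0.133 + 0.036 + 0.091 = 0.260.
P(Genotype=aa, Phenotype=P4) − P(Genotype=aa)P(Phenotype=P4) = 0.133 − 0.275×0.260 = 0.0615.

0.0615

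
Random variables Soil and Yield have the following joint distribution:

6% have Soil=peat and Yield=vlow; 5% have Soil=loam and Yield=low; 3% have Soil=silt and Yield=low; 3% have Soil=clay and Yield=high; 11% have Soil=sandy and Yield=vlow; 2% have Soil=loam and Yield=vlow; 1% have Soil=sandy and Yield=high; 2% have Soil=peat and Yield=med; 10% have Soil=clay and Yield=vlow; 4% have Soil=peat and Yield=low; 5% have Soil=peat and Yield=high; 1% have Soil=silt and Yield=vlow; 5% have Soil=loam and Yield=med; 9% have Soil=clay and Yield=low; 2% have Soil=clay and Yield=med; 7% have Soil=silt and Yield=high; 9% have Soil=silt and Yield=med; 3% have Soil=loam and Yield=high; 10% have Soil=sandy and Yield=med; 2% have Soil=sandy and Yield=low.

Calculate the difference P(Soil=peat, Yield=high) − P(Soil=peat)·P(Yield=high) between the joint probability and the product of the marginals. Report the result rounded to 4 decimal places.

P(Soil=peat) = 0.06 + 0.04 + 0.02 + 0.05 = 0.17.
P(Yield=high) = 0.01 + 0.03 + 0.03 + 0.07 + 0.05 = 0.19.
P(Soil=peat, Yield=high) − P(Soil=peat)P(Yield=high) = 0.05 − 0.17×0.19 = 0.0177.

0.0177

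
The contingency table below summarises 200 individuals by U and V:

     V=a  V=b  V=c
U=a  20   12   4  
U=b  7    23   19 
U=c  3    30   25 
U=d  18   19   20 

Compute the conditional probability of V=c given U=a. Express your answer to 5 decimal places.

0.11111

Total with U=a: 20 + 12 + 4 = 36.
P(V=c | U=a) = 4/36 = 0.11111.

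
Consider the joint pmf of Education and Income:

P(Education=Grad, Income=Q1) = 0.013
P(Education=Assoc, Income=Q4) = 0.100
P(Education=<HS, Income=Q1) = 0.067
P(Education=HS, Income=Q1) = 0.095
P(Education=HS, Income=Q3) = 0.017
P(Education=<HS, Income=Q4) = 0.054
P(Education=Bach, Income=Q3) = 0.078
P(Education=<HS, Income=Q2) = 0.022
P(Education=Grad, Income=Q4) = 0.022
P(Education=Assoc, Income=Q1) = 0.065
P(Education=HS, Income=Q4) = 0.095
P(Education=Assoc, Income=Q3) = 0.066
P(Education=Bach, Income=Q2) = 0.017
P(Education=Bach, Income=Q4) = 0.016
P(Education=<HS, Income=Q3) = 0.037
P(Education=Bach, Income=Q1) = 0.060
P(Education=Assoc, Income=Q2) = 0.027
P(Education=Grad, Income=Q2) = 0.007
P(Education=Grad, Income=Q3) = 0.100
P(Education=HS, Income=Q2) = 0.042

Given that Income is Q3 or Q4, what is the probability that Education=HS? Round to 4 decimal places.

P(Income=Q3) = 0.037 + 0.017 + 0.066 + 0.078 + 0.100 = 0.298.
P(Income=Q4) = 0.054 + 0.095 + 0.100 + 0.016 + 0.022 = 0.287.
P(Income ∈ {Q3, Q4}) = 0.298 + 0.287 = 0.585; P(Education=HS, Income ∈ {Q3, Q4}) = 0.017 + 0.095 = 0.112.
P(Education=HS | Income ∈ {Q3, Q4}) = 0.112/0.585 = 0.1915.

0.1915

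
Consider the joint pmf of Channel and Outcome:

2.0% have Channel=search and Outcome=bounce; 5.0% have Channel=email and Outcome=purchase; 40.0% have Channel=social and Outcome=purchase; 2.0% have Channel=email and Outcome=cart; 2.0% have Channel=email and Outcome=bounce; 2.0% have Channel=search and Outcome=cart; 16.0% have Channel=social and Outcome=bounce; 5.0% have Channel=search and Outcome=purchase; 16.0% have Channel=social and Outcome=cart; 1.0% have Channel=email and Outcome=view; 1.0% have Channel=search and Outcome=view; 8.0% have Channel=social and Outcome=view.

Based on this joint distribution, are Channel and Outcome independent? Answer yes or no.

yes

Every cell satisfies P(Channel,Outcome) = P(Channel)·P(Outcome). For instance P(Channel=email) = 0.100, P(Outcome=view) = 0.100, and 0.100×0.100 = 0.010 matches the joint entry. So Channel and Outcome are independent.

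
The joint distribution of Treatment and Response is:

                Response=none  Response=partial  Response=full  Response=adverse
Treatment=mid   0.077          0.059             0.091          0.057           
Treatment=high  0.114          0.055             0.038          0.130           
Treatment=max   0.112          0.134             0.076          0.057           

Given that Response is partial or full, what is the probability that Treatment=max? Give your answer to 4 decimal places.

P(Response=partial) = 0.059 + 0.055 + 0.134 = 0.248.
P(Response=full) = 0.091 + 0.038 + 0.076 = 0.205.
P(Response ∈ {partial, full}) = 0.248 + 0.205 = 0.453; P(Treatment=max, Response ∈ {partial, full}) = 0.134 + 0.076 = 0.210.
P(Treatment=max | Response ∈ {partial, full}) = 0.210/0.453 = 0.4636.

0.4636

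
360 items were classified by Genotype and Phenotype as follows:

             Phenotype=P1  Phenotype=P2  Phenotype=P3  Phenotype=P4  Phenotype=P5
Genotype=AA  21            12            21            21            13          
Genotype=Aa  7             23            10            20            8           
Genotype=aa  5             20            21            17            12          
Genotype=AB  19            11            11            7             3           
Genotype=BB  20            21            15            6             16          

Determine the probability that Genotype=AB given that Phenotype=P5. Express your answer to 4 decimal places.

0.0577

Total with Phenotype=P5: 13 + 8 + 12 + 3 + 16 = 52.
P(Genotype=AB | Phenotype=P5) = 3/52 = 0.0577.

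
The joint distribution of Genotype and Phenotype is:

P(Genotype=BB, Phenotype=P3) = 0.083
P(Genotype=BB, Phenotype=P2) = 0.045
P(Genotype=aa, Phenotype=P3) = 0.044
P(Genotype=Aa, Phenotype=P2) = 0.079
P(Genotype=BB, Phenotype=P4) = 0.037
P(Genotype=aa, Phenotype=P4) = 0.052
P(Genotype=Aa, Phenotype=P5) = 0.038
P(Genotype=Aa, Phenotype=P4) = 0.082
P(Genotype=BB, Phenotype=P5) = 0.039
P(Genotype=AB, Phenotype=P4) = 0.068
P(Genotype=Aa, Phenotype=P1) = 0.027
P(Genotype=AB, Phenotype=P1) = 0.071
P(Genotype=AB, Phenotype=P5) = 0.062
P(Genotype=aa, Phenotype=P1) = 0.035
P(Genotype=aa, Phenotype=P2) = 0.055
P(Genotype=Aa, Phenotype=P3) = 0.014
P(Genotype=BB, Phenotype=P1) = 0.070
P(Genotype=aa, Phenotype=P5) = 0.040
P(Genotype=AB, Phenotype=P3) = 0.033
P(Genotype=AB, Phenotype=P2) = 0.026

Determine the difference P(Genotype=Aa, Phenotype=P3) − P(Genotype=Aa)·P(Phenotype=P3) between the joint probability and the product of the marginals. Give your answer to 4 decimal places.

-0.0278

P(Genotype=Aa) = 0.027 + 0.079 + 0.014 + 0.082 + 0.038 = 0.240.
P(Phenotype=P3) = 0.014 + 0.044 + 0.033 + 0.083 = 0.174.
P(Genotype=Aa, Phenotype=P3) − P(Genotype=Aa)P(Phenotype=P3) = 0.014 − 0.240×0.174 = -0.0278.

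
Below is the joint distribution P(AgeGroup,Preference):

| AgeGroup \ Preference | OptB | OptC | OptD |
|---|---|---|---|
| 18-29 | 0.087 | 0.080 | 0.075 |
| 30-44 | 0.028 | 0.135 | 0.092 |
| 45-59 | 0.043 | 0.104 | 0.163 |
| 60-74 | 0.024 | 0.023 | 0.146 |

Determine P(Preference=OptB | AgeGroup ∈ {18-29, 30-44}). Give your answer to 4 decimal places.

0.2314

P(AgeGroup=18-29) = 0.087 + 0.080 + 0.075 = 0.242.
P(AgeGroup=30-44) = 0.028 + 0.135 + 0.092 = 0.255.
P(AgeGroup ∈ {18-29, 30-44}) = 0.242 + 0.255 = 0.497; P(Preference=OptB, AgeGroup ∈ {18-29, 30-44}) = 0.087 + 0.028 = 0.115.
P(Preference=OptB | AgeGroup ∈ {18-29, 30-44}) = 0.115/0.497 = 0.2314.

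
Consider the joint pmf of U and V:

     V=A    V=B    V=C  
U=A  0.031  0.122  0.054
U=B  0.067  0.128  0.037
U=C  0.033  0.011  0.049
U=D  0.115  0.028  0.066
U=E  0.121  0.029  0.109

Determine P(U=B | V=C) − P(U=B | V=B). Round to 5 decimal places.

-0.28506

P(V=C) = 0.054 + 0.037 + 0.049 + 0.066 + 0.109 = 0.315; P(U=B | V=C) = 0.037/0.315 = 0.117460.
P(V=B) = 0.122 + 0.128 + 0.011 + 0.028 + 0.029 = 0.318; P(U=B | V=B) = 0.128/0.318 = 0.402516.
Difference = -0.28506.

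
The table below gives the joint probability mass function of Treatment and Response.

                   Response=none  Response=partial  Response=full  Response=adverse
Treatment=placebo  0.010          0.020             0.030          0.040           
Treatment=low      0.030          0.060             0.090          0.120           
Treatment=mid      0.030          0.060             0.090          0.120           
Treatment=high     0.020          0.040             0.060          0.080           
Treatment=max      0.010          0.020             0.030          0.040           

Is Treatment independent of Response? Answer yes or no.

Every cell satisfies P(Treatment,Response) = P(Treatment)·P(Response). For instance P(Treatment=max) = 0.100, P(Response=full) = 0.300, and 0.100×0.300 = 0.030 matches the joint entry. So Treatment and Response are independent.

yes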